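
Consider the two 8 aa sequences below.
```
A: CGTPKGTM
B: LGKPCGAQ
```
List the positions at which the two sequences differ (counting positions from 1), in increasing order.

Scanning 1-based: 1: C/L; 3: T/K; 5: K/C; 7: T/A; 8: M/Q.

1, 3, 5, 7, 8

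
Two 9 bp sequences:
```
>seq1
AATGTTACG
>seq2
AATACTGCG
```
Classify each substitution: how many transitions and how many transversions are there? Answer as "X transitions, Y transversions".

Mismatches (1-based):
site 4: G→A (purine→purine, transition)
site 5: T→C (pyrimidine→pyrimidine, transition)
site 7: A→G (purine→purine, transition)

3 transitions, 0 transversions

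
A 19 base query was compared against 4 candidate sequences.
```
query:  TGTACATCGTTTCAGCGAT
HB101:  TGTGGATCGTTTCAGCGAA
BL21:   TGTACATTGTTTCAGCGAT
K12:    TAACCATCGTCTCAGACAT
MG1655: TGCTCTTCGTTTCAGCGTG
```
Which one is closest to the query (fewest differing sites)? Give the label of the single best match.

BL21

HB101 differs at 3 sites; BL21 differs at 1 site; K12 differs at 6 sites; MG1655 differs at 5 sites. The closest is BL21.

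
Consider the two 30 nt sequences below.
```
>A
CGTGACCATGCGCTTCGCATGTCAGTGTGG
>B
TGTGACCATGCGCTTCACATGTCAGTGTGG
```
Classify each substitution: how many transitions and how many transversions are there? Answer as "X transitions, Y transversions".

2 transitions, 0 transversions

Mismatches (1-based):
site 1: C→T (pyrimidine→pyrimidine, transition)
site 17: G→A (purine→purine, transition)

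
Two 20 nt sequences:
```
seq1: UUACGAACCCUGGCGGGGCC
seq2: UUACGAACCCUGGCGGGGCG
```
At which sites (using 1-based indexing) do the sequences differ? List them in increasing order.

20

Differences at site 20 (C→G).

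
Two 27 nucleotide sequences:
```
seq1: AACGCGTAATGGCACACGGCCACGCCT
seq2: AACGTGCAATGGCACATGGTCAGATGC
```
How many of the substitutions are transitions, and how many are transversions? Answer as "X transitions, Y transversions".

7 transitions, 2 transversions

Transitions (purine↔purine or pyrimidine↔pyrimidine): 5 C→T, 7 T→C, 17 C→T, 20 C→T, 24 G→A, 25 C→T, 27 T→C.
Transversions (purine↔pyrimidine): 23 C→G, 26 C→G.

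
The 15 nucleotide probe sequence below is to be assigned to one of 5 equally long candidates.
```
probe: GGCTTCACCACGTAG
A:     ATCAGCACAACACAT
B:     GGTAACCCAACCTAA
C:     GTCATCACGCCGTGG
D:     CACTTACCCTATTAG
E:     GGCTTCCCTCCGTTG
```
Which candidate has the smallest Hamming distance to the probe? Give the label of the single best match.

Hamming distances to probe — A: 8; B: 7; C: 5; D: 7; E: 4.
Smallest is E with 4 mismatches.

E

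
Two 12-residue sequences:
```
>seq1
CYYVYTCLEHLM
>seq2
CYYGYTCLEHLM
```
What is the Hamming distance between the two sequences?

1

The sequences differ at positions 4 (1-based) — 1 in total.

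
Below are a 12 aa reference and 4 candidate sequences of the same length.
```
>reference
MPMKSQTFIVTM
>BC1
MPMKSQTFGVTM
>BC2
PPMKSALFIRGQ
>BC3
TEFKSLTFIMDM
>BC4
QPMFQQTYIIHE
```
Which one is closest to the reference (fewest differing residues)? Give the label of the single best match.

BC1 differs at 1 residue; BC2 differs at 6 residues; BC3 differs at 6 residues; BC4 differs at 7 residues. The closest is BC1.

BC1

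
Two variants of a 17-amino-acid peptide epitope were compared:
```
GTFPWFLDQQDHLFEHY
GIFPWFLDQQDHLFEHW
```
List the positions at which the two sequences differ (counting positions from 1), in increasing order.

2, 17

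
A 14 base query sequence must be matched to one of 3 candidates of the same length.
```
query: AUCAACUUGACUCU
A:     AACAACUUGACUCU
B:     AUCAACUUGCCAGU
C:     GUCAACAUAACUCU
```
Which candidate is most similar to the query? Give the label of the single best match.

A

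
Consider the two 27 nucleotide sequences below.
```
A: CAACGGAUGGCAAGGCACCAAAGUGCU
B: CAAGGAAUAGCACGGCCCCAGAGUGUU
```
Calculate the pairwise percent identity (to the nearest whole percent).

74%

7 positions differ (4, 6, 9, 13, 17, 21, 26), so 20 of 27 match: 20/27 = 74.07%.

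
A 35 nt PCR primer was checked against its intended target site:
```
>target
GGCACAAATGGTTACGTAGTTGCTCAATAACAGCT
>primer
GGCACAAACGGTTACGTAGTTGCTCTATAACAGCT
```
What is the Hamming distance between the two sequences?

The sequences differ at bases 9, 26 (1-based) — 2 in total.

2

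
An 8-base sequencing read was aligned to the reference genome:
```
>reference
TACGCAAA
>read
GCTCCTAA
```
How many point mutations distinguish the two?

5

Comparing position by position, 5 positions differ: 1 (T/G), 2 (A/C), 3 (C/T), 4 (G/C), 6 (A/T).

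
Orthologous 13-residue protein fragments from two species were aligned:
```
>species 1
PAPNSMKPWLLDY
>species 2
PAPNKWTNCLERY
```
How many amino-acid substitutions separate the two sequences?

Comparing position by position, 7 residues differ: 5 (S/K), 6 (M/W), 7 (K/T), 8 (P/N), 9 (W/C), 11 (L/E), 12 (D/R).

7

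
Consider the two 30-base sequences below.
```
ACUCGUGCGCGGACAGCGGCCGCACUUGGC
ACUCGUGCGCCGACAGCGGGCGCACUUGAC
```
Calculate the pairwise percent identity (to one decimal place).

3 positions differ (11, 20, 29), so 27 of 30 match: 27/30 = 90%.

90.0%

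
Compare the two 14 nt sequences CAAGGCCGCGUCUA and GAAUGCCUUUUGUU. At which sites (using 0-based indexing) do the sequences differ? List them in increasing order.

Differences at site 0 (C→G), site 3 (G→U), site 7 (G→U), site 8 (C→U), site 9 (G→U), site 11 (C→G), site 13 (A→U).

0, 3, 7, 8, 9, 11, 13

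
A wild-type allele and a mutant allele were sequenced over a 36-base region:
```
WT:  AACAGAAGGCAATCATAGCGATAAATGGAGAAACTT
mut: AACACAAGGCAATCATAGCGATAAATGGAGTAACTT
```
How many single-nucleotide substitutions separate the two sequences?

The sequences differ at positions 5, 31 (1-based) — 2 in total.

2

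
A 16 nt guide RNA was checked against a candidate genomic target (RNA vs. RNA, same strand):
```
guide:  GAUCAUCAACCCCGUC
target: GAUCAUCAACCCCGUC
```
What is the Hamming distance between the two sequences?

The two sequences are identical at every position.

0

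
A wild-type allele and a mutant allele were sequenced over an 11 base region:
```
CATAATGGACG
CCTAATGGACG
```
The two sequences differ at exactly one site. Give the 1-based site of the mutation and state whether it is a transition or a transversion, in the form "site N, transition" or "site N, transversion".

site 2, transversion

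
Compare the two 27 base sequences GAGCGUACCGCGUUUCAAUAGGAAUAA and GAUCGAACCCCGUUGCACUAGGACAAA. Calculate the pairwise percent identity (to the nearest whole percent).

Mismatches at positions 3, 6, 10, 15, 18, 24, 25 (1-based): 7 of 27.
Identical positions: 20/27 = 74.07% → 74%.

74%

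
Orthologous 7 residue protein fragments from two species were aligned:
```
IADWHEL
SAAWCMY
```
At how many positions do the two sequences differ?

5

The sequences differ at positions 1, 3, 5, 6, 7 (1-based) — 5 in total.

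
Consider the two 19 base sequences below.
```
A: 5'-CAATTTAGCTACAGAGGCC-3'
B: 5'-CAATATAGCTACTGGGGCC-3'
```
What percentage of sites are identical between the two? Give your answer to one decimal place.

3 positions differ (5, 13, 15), so 16 of 19 match: 16/19 = 84.21%.

84.2%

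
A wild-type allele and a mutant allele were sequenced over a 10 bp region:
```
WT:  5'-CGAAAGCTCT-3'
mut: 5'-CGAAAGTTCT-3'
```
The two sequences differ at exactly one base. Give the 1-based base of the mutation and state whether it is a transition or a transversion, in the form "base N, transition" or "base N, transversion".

The sequences differ only at base 7: C→T (pyrimidine→pyrimidine), a transition.

base 7, transition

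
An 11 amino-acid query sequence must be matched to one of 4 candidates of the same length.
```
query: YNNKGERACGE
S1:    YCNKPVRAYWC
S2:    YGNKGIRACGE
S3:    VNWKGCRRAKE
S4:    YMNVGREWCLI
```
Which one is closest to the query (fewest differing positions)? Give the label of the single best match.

S1 differs at 6 positions; S2 differs at 2 positions; S3 differs at 6 positions; S4 differs at 7 positions. The closest is S2.

S2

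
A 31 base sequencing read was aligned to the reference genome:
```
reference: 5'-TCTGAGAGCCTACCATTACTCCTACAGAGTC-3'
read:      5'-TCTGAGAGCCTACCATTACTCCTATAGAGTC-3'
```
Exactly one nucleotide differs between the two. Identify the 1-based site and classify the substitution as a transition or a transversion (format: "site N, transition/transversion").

site 25, transition

Site 25 changes C→T. C is a pyrimidine and T is a pyrimidine, so this is a transition.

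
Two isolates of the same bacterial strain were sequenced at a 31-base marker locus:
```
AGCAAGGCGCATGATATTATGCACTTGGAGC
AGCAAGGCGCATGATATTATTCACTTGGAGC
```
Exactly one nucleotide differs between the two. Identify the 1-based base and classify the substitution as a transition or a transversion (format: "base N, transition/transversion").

base 21, transversion

The sequences differ only at base 21: G→T (purine→pyrimidine), a transversion.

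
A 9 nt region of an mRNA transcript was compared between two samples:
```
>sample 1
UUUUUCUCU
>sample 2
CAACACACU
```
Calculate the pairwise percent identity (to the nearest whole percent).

6 positions differ (1, 2, 3, 4, 5, 7), so 3 of 9 match: 3/9 = 33.33%.

33%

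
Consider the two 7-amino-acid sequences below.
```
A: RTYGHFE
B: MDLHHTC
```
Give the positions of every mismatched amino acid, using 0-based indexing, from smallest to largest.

0, 1, 2, 3, 5, 6

Differences at position 0 (R→M), position 1 (T→D), position 2 (Y→L), position 3 (G→H), position 5 (F→T), position 6 (E→C).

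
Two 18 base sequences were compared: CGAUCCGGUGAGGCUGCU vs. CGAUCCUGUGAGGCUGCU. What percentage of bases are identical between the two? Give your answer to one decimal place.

94.4%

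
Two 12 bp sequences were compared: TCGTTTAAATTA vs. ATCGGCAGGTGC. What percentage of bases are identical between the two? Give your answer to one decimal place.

10 positions differ (1, 2, 3, 4, 5, 6, 8, 9, 11, 12), so 2 of 12 match: 2/12 = 16.67%.

16.7%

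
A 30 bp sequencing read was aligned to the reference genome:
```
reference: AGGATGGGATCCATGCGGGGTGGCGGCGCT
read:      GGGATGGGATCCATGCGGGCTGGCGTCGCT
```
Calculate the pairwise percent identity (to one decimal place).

3 positions differ (1, 20, 26), so 27 of 30 match: 27/30 = 90%.

90.0%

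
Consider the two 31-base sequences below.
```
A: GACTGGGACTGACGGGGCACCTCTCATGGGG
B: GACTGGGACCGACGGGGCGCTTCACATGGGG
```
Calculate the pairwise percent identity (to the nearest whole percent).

87%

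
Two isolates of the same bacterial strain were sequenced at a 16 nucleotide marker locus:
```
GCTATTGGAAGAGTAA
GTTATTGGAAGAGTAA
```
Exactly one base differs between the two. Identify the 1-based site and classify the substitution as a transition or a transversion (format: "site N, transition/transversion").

Site 2 changes C→T. C is a pyrimidine and T is a pyrimidine, so this is a transition.

site 2, transition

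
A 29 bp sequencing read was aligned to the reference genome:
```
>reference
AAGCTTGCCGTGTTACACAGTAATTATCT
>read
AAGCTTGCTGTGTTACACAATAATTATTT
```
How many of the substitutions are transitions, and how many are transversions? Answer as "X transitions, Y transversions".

Transitions (purine↔purine or pyrimidine↔pyrimidine): 9 C→T, 20 G→A, 28 C→T.
Transversions (purine↔pyrimidine): none.

3 transitions, 0 transversions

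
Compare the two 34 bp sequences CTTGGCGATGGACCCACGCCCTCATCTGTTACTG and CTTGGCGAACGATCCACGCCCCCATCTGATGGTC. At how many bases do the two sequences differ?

8

Comparing position by position, 8 bases differ: 9 (T/A), 10 (G/C), 13 (C/T), 22 (T/C), 29 (T/A), 31 (A/G), 32 (C/G), 34 (G/C).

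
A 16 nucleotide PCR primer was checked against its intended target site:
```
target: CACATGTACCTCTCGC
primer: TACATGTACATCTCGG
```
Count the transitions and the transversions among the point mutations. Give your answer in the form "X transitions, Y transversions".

1 transition, 2 transversions

Transitions (purine↔purine or pyrimidine↔pyrimidine): 1 C→T.
Transversions (purine↔pyrimidine): 10 C→A, 16 C→G.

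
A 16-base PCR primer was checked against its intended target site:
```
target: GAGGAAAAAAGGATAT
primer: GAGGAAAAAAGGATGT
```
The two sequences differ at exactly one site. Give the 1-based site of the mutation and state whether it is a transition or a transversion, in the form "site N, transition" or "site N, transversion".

site 15, transition

The sequences differ only at site 15: A→G (purine→purine), a transition.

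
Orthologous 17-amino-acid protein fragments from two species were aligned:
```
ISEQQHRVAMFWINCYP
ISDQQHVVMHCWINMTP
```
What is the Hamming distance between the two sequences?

7

The sequences differ at residues 3, 7, 9, 10, 11, 15, 16 (1-based) — 7 in total.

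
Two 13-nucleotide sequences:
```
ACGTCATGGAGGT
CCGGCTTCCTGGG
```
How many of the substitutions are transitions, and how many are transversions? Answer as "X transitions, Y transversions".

0 transitions, 7 transversions

Transitions (purine↔purine or pyrimidine↔pyrimidine): none.
Transversions (purine↔pyrimidine): 1 A→C, 4 T→G, 6 A→T, 8 G→C, 9 G→C, 10 A→T, 13 T→G.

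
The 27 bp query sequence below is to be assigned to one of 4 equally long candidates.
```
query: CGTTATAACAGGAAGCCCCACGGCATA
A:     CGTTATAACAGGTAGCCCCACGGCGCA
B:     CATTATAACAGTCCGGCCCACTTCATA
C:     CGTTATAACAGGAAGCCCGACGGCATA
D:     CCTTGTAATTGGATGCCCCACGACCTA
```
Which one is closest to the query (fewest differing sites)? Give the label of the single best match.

A differs at 3 sites; B differs at 7 sites; C differs at 1 site; D differs at 7 sites. The closest is C.

C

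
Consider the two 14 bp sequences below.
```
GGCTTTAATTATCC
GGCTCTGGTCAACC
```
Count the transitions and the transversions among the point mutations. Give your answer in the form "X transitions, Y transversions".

Mismatches (1-based):
position 5: T→C (pyrimidine→pyrimidine, transition)
position 7: A→G (purine→purine, transition)
position 8: A→G (purine→purine, transition)
position 10: T→C (pyrimidine→pyrimidine, transition)
position 12: T→A (pyrimidine→purine, transversion)

4 transitions, 1 transversion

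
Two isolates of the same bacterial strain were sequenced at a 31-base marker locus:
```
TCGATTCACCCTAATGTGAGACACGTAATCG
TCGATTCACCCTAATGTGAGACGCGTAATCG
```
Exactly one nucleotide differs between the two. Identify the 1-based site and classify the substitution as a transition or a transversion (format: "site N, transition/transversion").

Site 23 changes A→G. A is a purine and G is a purine, so this is a transition.

site 23, transition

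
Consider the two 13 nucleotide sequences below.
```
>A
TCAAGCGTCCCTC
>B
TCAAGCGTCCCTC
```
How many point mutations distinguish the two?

No positions differ; the sequences are identical.

0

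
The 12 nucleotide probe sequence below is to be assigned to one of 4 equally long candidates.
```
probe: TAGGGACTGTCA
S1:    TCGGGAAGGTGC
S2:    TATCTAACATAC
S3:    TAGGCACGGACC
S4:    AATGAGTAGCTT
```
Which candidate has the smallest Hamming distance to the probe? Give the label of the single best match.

S3

Hamming distances to probe — S1: 5; S2: 8; S3: 4; S4: 9.
Smallest is S3 with 4 mismatches.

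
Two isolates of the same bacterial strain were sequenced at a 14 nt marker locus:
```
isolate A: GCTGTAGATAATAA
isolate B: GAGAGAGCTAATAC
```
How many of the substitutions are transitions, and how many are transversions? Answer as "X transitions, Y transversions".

1 transition, 5 transversions

Mismatches (1-based):
site 2: C→A (pyrimidine→purine, transversion)
site 3: T→G (pyrimidine→purine, transversion)
site 4: G→A (purine→purine, transition)
site 5: T→G (pyrimidine→purine, transversion)
site 8: A→C (purine→pyrimidine, transversion)
site 14: A→C (purine→pyrimidine, transversion)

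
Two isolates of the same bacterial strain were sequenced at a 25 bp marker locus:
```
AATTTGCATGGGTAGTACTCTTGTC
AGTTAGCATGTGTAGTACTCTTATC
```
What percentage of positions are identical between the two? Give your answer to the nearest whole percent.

84%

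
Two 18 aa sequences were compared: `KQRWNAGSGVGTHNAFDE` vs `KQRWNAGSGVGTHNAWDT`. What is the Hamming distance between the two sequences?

Comparing position by position, 2 residues differ: 16 (F/W), 18 (E/T).

2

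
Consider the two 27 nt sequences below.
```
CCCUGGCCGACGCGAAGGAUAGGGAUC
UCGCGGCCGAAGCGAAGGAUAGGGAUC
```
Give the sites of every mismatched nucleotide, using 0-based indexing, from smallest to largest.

Scanning 0-based: 0: C/U; 2: C/G; 3: U/C; 10: C/A.

0, 2, 3, 10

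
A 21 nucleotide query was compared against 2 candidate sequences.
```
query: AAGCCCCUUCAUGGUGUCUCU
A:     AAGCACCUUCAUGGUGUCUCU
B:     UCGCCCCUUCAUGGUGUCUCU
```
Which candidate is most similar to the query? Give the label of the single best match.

A differs at 1 position; B differs at 2 positions. The closest is A.

A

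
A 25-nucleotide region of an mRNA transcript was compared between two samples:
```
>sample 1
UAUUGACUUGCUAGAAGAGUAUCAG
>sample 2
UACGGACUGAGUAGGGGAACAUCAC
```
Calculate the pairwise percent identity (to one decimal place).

60.0%

Mismatches at positions 3, 4, 9, 10, 11, 15, 16, 19, 20, 25 (1-based): 10 of 25.
Identical positions: 15/25 = 60% → 60.0%.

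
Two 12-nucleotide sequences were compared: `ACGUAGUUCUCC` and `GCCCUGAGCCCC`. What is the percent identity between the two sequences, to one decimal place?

41.7%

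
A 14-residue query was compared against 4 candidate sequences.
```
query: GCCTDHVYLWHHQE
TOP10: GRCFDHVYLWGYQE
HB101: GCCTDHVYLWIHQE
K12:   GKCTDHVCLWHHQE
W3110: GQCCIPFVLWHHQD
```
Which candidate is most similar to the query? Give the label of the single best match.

Hamming distances to query — TOP10: 4; HB101: 1; K12: 2; W3110: 7.
Smallest is HB101 with 1 mismatch.

HB101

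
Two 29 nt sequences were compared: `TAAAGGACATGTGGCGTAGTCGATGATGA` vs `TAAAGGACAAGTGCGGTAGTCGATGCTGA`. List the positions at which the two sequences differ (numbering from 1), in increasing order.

10, 14, 15, 26

Scanning 1-based: 10: T/A; 14: G/C; 15: C/G; 26: A/C.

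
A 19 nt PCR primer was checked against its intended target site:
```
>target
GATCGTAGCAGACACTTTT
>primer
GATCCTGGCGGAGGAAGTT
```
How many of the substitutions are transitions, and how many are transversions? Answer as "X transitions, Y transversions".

Mismatches (1-based):
position 5: G→C (purine→pyrimidine, transversion)
position 7: A→G (purine→purine, transition)
position 10: A→G (purine→purine, transition)
position 13: C→G (pyrimidine→purine, transversion)
position 14: A→G (purine→purine, transition)
position 15: C→A (pyrimidine→purine, transversion)
position 16: T→A (pyrimidine→purine, transversion)
position 17: T→G (pyrimidine→purine, transversion)

3 transitions, 5 transversions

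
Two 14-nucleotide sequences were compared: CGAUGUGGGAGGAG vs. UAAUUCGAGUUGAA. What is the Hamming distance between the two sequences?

8

Comparing position by position, 8 positions differ: 1 (C/U), 2 (G/A), 5 (G/U), 6 (U/C), 8 (G/A), 10 (A/U), 11 (G/U), 14 (G/A).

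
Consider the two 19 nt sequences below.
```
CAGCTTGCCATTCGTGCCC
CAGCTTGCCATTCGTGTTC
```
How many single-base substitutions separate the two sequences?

The sequences differ at positions 17, 18 (1-based) — 2 in total.

2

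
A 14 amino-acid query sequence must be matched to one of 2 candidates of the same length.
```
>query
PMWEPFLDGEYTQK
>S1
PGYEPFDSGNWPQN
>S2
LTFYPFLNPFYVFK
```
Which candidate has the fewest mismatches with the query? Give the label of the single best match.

S1

Hamming distances to query — S1: 8; S2: 9.
Smallest is S1 with 8 mismatches.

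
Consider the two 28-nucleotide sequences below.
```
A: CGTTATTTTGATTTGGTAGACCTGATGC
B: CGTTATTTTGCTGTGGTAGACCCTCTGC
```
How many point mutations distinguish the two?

Mismatches (1-based): base 11: A→C; base 13: T→G; base 23: T→C; base 24: G→T; base 25: A→C.

5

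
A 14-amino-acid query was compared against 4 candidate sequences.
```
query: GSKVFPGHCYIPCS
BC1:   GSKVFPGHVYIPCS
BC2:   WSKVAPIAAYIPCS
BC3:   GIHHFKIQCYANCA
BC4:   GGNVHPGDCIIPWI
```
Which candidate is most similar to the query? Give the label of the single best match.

BC1

Hamming distances to query — BC1: 1; BC2: 5; BC3: 9; BC4: 7.
Smallest is BC1 with 1 mismatch.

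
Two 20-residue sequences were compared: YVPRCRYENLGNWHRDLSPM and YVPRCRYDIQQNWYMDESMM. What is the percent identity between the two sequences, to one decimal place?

Mismatches at positions 8, 9, 10, 11, 14, 15, 17, 19 (1-based): 8 of 20.
Identical positions: 12/20 = 60% → 60.0%.

60.0%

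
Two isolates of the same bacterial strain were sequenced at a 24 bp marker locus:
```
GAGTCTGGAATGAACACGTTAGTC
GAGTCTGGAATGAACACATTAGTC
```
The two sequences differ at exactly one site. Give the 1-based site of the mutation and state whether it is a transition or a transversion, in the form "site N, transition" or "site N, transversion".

site 18, transition

The sequences differ only at site 18: G→A (purine→purine), a transition.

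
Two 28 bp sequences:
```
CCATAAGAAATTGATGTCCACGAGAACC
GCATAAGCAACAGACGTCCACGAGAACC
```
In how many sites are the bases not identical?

5

Comparing position by position, 5 sites differ: 1 (C/G), 8 (A/C), 11 (T/C), 12 (T/A), 15 (T/C).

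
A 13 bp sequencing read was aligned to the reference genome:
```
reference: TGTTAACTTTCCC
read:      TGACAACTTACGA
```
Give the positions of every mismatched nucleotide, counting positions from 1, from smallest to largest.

Scanning 1-based: 3: T/A; 4: T/C; 10: T/A; 12: C/G; 13: C/A.

3, 4, 10, 12, 13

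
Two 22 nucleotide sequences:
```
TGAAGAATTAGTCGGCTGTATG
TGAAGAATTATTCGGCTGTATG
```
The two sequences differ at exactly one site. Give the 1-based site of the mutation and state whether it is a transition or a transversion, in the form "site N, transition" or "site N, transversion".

The sequences differ only at site 11: G→T (purine→pyrimidine), a transversion.

site 11, transversion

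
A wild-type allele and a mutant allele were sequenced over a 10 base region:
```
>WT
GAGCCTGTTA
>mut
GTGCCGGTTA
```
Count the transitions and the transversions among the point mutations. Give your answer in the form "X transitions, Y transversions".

0 transitions, 2 transversions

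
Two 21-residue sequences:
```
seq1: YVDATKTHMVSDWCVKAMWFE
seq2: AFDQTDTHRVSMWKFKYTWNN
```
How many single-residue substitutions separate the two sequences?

Comparing position by position, 12 positions differ: 1 (Y/A), 2 (V/F), 4 (A/Q), 6 (K/D), 9 (M/R), 12 (D/M), 14 (C/K), 15 (V/F), 17 (A/Y), 18 (M/T), 20 (F/N), 21 (E/N).

12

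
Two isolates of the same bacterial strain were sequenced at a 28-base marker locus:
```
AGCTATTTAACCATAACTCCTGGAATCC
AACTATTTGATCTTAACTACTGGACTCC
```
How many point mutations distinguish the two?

Mismatches (1-based): position 2: G→A; position 9: A→G; position 11: C→T; position 13: A→T; position 19: C→A; position 25: A→C.

6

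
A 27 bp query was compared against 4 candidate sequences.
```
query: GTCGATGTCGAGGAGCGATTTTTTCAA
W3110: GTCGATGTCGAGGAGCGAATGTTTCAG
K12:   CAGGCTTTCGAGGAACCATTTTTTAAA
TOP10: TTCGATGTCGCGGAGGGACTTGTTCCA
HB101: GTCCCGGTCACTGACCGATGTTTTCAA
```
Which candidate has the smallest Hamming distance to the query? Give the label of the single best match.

W3110 differs at 3 positions; K12 differs at 8 positions; TOP10 differs at 6 positions; HB101 differs at 8 positions. The closest is W3110.

W3110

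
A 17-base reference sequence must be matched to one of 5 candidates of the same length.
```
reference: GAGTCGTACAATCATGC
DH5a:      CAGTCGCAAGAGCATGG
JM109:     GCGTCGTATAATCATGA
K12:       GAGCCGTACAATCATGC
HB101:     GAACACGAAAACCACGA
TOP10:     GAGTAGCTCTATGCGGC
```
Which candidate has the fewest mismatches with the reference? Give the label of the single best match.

K12

Hamming distances to reference — DH5a: 6; JM109: 3; K12: 1; HB101: 9; TOP10: 7.
Smallest is K12 with 1 mismatch.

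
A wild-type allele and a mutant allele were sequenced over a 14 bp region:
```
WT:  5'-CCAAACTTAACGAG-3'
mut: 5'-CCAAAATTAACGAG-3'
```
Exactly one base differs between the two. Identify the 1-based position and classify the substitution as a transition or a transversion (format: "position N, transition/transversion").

The sequences differ only at position 6: C→A (pyrimidine→purine), a transversion.

position 6, transversion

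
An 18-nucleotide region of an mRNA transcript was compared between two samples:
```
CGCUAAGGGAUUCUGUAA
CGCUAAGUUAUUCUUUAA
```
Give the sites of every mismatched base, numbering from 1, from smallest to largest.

8, 9, 15

Scanning 1-based: 8: G/U; 9: G/U; 15: G/U.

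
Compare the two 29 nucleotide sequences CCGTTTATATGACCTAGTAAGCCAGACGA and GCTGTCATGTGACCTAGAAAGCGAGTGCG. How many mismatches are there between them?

Comparing position by position, 11 bases differ: 1 (C/G), 3 (G/T), 4 (T/G), 6 (T/C), 9 (A/G), 18 (T/A), 23 (C/G), 26 (A/T), 27 (C/G), 28 (G/C), 29 (A/G).

11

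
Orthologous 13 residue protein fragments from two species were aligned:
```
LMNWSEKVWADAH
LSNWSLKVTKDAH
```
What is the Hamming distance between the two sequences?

4

Mismatches (1-based): residue 2: M→S; residue 6: E→L; residue 9: W→T; residue 10: A→K.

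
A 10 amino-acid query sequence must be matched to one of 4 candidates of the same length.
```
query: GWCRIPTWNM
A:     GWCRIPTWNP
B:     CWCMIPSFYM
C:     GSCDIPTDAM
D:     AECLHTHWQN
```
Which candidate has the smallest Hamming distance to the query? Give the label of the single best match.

A

Hamming distances to query — A: 1; B: 5; C: 4; D: 8.
Smallest is A with 1 mismatch.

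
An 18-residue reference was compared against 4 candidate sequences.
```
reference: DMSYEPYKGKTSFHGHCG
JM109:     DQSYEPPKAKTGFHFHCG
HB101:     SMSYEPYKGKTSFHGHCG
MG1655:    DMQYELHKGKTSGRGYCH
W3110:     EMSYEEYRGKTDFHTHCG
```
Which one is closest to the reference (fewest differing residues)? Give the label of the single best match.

HB101

JM109 differs at 5 residues; HB101 differs at 1 residue; MG1655 differs at 7 residues; W3110 differs at 5 residues. The closest is HB101.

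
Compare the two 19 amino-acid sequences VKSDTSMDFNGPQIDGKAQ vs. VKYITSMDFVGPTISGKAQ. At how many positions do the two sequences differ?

5

Comparing position by position, 5 positions differ: 3 (S/Y), 4 (D/I), 10 (N/V), 13 (Q/T), 15 (D/S).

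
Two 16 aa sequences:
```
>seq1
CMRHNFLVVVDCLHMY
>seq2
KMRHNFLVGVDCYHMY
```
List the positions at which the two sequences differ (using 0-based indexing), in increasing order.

Scanning 0-based: 0: C/K; 8: V/G; 12: L/Y.

0, 8, 12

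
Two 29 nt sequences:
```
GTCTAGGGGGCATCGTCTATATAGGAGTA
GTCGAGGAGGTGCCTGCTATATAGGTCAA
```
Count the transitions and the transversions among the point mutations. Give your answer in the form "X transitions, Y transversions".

4 transitions, 6 transversions

Mismatches (1-based):
base 4: T→G (pyrimidine→purine, transversion)
base 8: G→A (purine→purine, transition)
base 11: C→T (pyrimidine→pyrimidine, transition)
base 12: A→G (purine→purine, transition)
base 13: T→C (pyrimidine→pyrimidine, transition)
base 15: G→T (purine→pyrimidine, transversion)
base 16: T→G (pyrimidine→purine, transversion)
base 26: A→T (purine→pyrimidine, transversion)
base 27: G→C (purine→pyrimidine, transversion)
base 28: T→A (pyrimidine→purine, transversion)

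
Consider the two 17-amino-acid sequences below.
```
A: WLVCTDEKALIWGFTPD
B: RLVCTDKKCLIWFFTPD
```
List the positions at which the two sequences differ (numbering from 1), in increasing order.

Scanning 1-based: 1: W/R; 7: E/K; 9: A/C; 13: G/F.

1, 7, 9, 13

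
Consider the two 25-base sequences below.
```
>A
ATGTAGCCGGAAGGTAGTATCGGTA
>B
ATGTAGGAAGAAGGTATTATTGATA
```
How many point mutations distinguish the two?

6

Comparing position by position, 6 positions differ: 7 (C/G), 8 (C/A), 9 (G/A), 17 (G/T), 21 (C/T), 23 (G/A).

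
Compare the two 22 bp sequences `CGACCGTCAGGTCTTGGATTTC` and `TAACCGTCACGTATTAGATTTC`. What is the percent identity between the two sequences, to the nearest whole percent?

77%

Mismatches at positions 1, 2, 10, 13, 16 (1-based): 5 of 22.
Identical positions: 17/22 = 77.27% → 77%.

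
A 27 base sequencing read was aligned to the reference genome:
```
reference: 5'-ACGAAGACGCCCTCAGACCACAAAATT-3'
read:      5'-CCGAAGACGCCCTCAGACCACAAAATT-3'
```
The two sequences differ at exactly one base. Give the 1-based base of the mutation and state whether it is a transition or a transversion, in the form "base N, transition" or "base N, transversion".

Base 1 changes A→C. A is a purine and C is a pyrimidine, so this is a transversion.

base 1, transversion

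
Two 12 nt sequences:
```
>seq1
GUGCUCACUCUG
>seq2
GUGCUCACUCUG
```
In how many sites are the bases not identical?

0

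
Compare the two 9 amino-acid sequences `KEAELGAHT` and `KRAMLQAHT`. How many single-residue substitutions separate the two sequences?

3

Mismatches (1-based): position 2: E→R; position 4: E→M; position 6: G→Q.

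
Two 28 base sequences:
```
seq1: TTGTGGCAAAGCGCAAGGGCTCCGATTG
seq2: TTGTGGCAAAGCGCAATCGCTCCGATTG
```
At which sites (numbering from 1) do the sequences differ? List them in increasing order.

17, 18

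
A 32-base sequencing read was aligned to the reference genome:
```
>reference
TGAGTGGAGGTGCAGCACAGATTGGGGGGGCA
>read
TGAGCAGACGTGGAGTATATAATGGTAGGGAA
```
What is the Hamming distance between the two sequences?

The sequences differ at sites 5, 6, 9, 13, 16, 18, 20, 22, 26, 27, 31 (1-based) — 11 in total.

11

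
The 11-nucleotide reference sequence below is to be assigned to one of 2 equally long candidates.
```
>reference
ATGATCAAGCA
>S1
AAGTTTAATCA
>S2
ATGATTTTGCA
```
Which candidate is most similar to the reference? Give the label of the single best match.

Hamming distances to reference — S1: 4; S2: 3.
Smallest is S2 with 3 mismatches.

S2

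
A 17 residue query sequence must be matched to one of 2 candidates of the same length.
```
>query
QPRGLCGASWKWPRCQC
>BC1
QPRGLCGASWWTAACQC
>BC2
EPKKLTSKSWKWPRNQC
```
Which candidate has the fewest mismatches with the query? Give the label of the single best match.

BC1 differs at 4 positions; BC2 differs at 7 positions. The closest is BC1.

BC1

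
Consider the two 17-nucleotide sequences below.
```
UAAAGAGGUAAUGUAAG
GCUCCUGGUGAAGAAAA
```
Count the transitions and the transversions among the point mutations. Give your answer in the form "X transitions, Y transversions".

2 transitions, 8 transversions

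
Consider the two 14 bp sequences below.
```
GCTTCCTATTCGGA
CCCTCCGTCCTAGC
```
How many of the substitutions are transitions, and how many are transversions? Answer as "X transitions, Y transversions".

Transitions (purine↔purine or pyrimidine↔pyrimidine): 3 T→C, 9 T→C, 10 T→C, 11 C→T, 12 G→A.
Transversions (purine↔pyrimidine): 1 G→C, 7 T→G, 8 A→T, 14 A→C.

5 transitions, 4 transversions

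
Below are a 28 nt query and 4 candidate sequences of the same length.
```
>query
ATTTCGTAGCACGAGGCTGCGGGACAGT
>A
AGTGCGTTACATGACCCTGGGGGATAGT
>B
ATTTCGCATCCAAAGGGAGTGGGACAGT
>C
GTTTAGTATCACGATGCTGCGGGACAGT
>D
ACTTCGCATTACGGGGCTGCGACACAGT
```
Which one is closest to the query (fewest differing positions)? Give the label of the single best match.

C

A differs at 9 positions; B differs at 8 positions; C differs at 4 positions; D differs at 7 positions. The closest is C.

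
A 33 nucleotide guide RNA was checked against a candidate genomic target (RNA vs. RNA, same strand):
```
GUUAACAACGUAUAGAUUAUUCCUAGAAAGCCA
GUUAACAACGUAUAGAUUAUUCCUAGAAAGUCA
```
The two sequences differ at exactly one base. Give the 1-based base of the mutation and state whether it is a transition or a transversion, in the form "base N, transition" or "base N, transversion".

base 31, transition

The sequences differ only at base 31: C→U (pyrimidine→pyrimidine), a transition.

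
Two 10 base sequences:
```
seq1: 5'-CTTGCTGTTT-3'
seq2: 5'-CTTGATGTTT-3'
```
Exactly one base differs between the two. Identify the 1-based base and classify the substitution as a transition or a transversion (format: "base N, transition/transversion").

base 5, transversion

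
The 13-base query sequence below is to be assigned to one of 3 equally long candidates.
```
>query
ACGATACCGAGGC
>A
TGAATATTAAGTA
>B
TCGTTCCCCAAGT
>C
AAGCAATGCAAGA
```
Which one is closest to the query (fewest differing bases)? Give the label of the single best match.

A differs at 8 bases; B differs at 6 bases; C differs at 8 bases. The closest is B.

B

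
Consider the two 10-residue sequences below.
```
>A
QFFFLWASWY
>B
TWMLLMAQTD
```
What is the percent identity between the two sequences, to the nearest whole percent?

20%

8 positions differ (1, 2, 3, 4, 6, 8, 9, 10), so 2 of 10 match: 2/10 = 20%.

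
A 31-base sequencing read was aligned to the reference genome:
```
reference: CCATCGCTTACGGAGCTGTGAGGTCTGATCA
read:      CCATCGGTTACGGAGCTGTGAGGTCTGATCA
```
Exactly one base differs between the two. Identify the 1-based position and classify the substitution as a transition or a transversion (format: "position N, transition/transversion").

position 7, transversion

The sequences differ only at position 7: C→G (pyrimidine→purine), a transversion.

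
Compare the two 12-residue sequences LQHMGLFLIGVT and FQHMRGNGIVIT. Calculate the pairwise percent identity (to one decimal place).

Mismatches at positions 1, 5, 6, 7, 8, 10, 11 (1-based): 7 of 12.
Identical positions: 5/12 = 41.67% → 41.7%.

41.7%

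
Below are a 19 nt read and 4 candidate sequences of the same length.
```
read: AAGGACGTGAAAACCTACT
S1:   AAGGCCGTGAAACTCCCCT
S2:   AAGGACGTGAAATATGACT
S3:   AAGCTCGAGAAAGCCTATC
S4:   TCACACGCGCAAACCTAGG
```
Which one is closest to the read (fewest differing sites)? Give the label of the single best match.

S2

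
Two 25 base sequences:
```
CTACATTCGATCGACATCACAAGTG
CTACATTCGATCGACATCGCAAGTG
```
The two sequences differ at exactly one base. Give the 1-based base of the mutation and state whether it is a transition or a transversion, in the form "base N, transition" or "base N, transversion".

base 19, transition

Base 19 changes A→G. A is a purine and G is a purine, so this is a transition.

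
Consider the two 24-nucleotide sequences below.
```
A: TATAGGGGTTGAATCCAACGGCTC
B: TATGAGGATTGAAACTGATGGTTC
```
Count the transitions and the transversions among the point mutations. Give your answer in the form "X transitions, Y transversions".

Mismatches (1-based):
site 4: A→G (purine→purine, transition)
site 5: G→A (purine→purine, transition)
site 8: G→A (purine→purine, transition)
site 14: T→A (pyrimidine→purine, transversion)
site 16: C→T (pyrimidine→pyrimidine, transition)
site 17: A→G (purine→purine, transition)
site 19: C→T (pyrimidine→pyrimidine, transition)
site 22: C→T (pyrimidine→pyrimidine, transition)

7 transitions, 1 transversion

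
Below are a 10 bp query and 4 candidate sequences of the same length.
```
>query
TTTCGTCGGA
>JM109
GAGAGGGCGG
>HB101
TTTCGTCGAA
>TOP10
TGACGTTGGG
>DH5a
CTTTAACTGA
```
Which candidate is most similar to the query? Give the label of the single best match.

Hamming distances to query — JM109: 8; HB101: 1; TOP10: 4; DH5a: 5.
Smallest is HB101 with 1 mismatch.

HB101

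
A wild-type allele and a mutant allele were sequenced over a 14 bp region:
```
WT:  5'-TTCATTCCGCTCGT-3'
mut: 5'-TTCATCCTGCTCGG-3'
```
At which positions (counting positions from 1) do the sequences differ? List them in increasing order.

Differences at position 6 (T→C), position 8 (C→T), position 14 (T→G).

6, 8, 14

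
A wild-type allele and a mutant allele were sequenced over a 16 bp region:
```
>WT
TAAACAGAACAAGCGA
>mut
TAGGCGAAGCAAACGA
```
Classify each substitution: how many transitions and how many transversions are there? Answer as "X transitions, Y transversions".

Mismatches (1-based):
base 3: A→G (purine→purine, transition)
base 4: A→G (purine→purine, transition)
base 6: A→G (purine→purine, transition)
base 7: G→A (purine→purine, transition)
base 9: A→G (purine→purine, transition)
base 13: G→A (purine→purine, transition)

6 transitions, 0 transversions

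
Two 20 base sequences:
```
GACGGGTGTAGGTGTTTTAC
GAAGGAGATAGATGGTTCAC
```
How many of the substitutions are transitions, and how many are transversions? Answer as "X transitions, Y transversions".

4 transitions, 3 transversions

Transitions (purine↔purine or pyrimidine↔pyrimidine): 6 G→A, 8 G→A, 12 G→A, 18 T→C.
Transversions (purine↔pyrimidine): 3 C→A, 7 T→G, 15 T→G.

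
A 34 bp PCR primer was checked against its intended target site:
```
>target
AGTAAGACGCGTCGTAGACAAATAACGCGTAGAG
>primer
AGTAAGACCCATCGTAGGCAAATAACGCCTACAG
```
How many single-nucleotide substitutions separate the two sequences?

5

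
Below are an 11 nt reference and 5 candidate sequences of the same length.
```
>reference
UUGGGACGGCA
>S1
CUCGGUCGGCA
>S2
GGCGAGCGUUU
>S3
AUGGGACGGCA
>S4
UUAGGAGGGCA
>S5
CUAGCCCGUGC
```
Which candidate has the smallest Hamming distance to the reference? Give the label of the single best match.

S3

S1 differs at 3 bases; S2 differs at 8 bases; S3 differs at 1 base; S4 differs at 2 bases; S5 differs at 7 bases. The closest is S3.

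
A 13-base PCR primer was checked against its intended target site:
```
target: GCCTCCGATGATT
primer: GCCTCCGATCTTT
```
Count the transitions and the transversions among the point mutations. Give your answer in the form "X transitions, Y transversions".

0 transitions, 2 transversions

Transitions (purine↔purine or pyrimidine↔pyrimidine): none.
Transversions (purine↔pyrimidine): 10 G→C, 11 A→T.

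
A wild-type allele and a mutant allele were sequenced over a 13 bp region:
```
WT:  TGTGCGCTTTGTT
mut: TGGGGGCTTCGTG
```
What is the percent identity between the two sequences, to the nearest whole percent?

69%

4 positions differ (3, 5, 10, 13), so 9 of 13 match: 9/13 = 69.23%.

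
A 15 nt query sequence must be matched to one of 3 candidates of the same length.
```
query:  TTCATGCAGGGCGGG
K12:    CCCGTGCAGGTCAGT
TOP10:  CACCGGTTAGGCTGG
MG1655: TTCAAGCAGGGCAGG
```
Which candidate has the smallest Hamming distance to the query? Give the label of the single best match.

Hamming distances to query — K12: 6; TOP10: 8; MG1655: 2.
Smallest is MG1655 with 2 mismatches.

MG1655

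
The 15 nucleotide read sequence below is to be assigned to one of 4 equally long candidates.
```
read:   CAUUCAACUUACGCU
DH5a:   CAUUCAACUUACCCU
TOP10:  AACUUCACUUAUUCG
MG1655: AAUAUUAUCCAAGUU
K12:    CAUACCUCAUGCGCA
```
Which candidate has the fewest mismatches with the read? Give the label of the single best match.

Hamming distances to read — DH5a: 1; TOP10: 7; MG1655: 9; K12: 6.
Smallest is DH5a with 1 mismatch.

DH5a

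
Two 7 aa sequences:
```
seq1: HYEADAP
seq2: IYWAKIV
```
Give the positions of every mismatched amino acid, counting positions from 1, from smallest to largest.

1, 3, 5, 6, 7

Scanning 1-based: 1: H/I; 3: E/W; 5: D/K; 6: A/I; 7: P/V.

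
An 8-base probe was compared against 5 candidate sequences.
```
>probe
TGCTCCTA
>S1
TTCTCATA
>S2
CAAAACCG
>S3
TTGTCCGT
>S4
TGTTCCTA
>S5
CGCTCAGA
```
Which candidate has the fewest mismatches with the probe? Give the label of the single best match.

S4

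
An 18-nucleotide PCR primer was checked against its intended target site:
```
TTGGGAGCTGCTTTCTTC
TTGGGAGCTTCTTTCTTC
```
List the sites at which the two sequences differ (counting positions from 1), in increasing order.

10

Differences at site 10 (G→T).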